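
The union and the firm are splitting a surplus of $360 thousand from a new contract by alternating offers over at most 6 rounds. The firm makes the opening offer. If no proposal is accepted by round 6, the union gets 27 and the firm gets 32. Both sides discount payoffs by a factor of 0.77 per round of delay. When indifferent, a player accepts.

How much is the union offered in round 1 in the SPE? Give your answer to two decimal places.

190.34

Solve by backward induction from round 6.
Round 6 (the union proposes): the firm gets 32 if talks fail, so the union offers 32 and keeps 328.
Round 5 (the firm proposes): the union can get 328 next round, worth 0.77 × 328 = 252.56 now. The firm offers 252.56 and keeps 360 − 252.56 = 107.44.
Round 4 (the union proposes): the firm can get 107.44 next round, worth 0.77 × 107.44 = 82.7288 now, so the union offers 82.7288, keeping 277.2712.
Round 3 (the firm proposes): the union can get 277.2712 next round, worth 0.77 × 277.2712 = 213.498824 now. The firm offers 213.498824 and keeps 360 − 213.498824 = 146.501176.
Round 2 (the union proposes): the firm can get 146.501176 next round, worth 0.77 × 146.501176 = 112.80590552 now. The union offers 112.80590552 and keeps 360 − 112.80590552 = 247.19409448.
Round 1 (the firm proposes): the union can get 247.19409448 next round, worth 0.77 × 247.19409448 = 190.3394527496 now; the firm offers that and keeps 169.6605472504.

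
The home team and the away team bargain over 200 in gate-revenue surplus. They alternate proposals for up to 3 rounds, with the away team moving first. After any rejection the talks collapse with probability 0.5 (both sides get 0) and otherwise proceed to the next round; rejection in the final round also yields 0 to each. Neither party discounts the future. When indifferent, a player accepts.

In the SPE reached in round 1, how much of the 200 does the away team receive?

150

By backward induction:
Round 3 (the away team proposes): rejection yields 0 for the home team; the away team offers 0 and keeps 200.
Round 2 (the home team proposes): rejecting gives the away team an expected 0.5 × 200 = 100; the home team offers that and keeps 100.
Round 1 (the away team proposes): rejecting gives the home team an expected 0.5 × 100 = 50; the away team offers that and keeps 150.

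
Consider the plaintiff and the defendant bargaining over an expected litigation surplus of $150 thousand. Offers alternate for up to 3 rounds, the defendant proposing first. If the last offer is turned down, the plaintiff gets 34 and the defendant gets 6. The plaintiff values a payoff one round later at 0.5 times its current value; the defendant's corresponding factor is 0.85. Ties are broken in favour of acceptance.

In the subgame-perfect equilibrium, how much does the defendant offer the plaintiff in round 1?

Solve by backward induction from round 3.
Round 3 (the defendant proposes): the plaintiff gets 34 if talks fail, so the defendant offers 34 and keeps 116.
Round 2 (the plaintiff proposes): the defendant can get 116 next round, worth 0.85 × 116 = 98.6 now, so the plaintiff offers 98.6, keeping 51.4.
Round 1 (the defendant proposes): the plaintiff can get 51.4 next round, worth 0.5 × 51.4 = 25.7 now, so the defendant offers 25.7, keeping 124.3.

25.7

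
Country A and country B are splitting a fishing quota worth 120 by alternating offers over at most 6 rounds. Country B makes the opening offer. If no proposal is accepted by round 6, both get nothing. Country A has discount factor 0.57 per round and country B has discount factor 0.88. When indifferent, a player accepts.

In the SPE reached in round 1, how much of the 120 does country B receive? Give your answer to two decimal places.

By backward induction:
Round 6 (country A proposes): rejection yields 0 for country B; country A offers 0 and keeps 120.
Round 5 (country B proposes): country A can get 120 next round, worth 0.57 × 120 = 68.4 now, so country B offers 68.4, keeping 51.6.
Round 4 (country A proposes): country B can get 51.6 next round, worth 0.88 × 51.6 = 45.408 now; country A offers that and keeps 74.592.
Round 3 (country B proposes): country A can get 74.592 next round, worth 0.57 × 74.592 = 42.51744 now; country B offers that and keeps 77.48256.
Round 2 (country A proposes): country B can get 77.48256 next round, worth 0.88 × 77.48256 = 68.1846528 now. Country A offers 68.1846528 and keeps 120 − 68.1846528 = 51.8153472.
Round 1 (country B proposes): country A can get 51.8153472 next round, worth 0.57 × 51.8153472 = 29.534747904 now; country B offers that and keeps 90.465252096.

90.47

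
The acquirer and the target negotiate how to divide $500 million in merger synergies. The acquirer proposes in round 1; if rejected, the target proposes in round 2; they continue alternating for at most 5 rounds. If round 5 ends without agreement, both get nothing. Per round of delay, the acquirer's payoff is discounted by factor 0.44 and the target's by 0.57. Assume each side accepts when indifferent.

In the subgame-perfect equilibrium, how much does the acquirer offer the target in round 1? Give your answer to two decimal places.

199.63

Solve by backward induction from round 5.
Round 5 (the acquirer proposes): the target will accept anything ≥ 0, so the acquirer offers 0 and keeps 500.
Round 4 (the target proposes): the acquirer can get 500 next round, worth 0.44 × 500 = 220 now; the target offers that and keeps 280.
Round 3 (the acquirer proposes): the target can get 280 next round, worth 0.57 × 280 = 159.6 now; the acquirer offers that and keeps 340.4.
Round 2 (the target proposes): the acquirer can get 340.4 next round, worth 0.44 × 340.4 = 149.776 now; the target offers that and keeps 350.224.
Round 1 (the acquirer proposes): the target can get 350.224 next round, worth 0.57 × 350.224 = 199.62768 now; the acquirer offers that and keeps 300.37232.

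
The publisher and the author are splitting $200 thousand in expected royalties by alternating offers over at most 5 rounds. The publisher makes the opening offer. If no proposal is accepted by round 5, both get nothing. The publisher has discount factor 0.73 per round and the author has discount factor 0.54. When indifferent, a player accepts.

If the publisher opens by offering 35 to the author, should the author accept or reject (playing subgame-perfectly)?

Reject

Round 5 (the publisher proposes): the author will accept anything ≥ 0, so the publisher offers 0 and keeps 200.
Round 4 (the author proposes): the publisher can get 200 next round, worth 0.73 × 200 = 146 now; the author offers that and keeps 54.
Round 3 (the publisher proposes): the author can get 54 next round, worth 0.54 × 54 = 29.16 now, so the publisher offers 29.16, keeping 170.84.
Round 2 (the author proposes): the publisher can get 170.84 next round, worth 0.73 × 170.84 = 124.7132 now; the author offers that and keeps 75.2868.
So by rejecting in round 1, the author gets 75.2868 next round, worth 0.54 × 75.2868 = 40.654872 now.
Offer 35 < 40.654872, so the author rejects.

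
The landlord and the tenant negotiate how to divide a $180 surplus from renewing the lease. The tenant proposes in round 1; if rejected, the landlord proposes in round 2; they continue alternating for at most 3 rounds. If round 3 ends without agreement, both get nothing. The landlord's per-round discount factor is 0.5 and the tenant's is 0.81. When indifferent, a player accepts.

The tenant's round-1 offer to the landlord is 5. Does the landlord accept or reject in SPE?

Work out the landlord's continuation value if the offer is rejected.
Round 3 (the tenant proposes): rejection yields 0 for the landlord; the tenant offers 0 and keeps 180.
Round 2 (the landlord proposes): the tenant can get 180 next round, worth 0.81 × 180 = 145.8 now, so the landlord offers 145.8, keeping 34.2.
So by rejecting in round 1, the landlord gets 34.2 next round, worth 0.5 × 34.2 = 17.1 now.
Offer 5 < 17.1, so the landlord rejects.

Reject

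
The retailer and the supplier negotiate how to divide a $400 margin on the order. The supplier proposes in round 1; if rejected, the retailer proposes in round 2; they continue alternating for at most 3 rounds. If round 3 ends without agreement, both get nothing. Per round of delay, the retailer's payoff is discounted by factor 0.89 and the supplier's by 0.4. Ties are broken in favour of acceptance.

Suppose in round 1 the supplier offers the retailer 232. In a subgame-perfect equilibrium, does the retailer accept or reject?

Work out the retailer's continuation value if the offer is rejected.
Round 3 (the supplier proposes): rejection yields 0 for the retailer; the supplier offers 0 and keeps 400.
Round 2 (the retailer proposes): the supplier can get 400 next round, worth 0.4 × 400 = 160 now, so the retailer offers 160, keeping 240.
So by rejecting in round 1, the retailer gets 240 next round, worth 0.89 × 240 = 213.6 now.
Offer 232 ≥ 213.6, so the retailer accepts.

Accept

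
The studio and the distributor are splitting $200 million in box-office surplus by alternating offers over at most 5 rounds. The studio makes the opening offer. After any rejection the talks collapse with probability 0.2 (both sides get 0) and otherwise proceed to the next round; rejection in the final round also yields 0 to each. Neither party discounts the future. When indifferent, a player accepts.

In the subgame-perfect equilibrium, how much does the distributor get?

Round 5 (the studio proposes): rejection yields 0 for the distributor; the studio offers 0 and keeps 200.
Round 4 (the distributor proposes): rejecting gives the studio an expected 0.8 × 200 = 160, so the distributor offers 160, keeping 40.
Round 3 (the studio proposes): rejecting gives the distributor an expected 0.8 × 40 = 32; the studio offers that and keeps 168.
Round 2 (the distributor proposes): rejecting gives the studio an expected 0.8 × 168 = 134.4. The distributor offers 134.4 and keeps 200 − 134.4 = 65.6.
Round 1 (the studio proposes): rejecting gives the distributor an expected 0.8 × 65.6 = 52.48. The studio offers 52.48 and keeps 200 − 52.48 = 147.52.

52.48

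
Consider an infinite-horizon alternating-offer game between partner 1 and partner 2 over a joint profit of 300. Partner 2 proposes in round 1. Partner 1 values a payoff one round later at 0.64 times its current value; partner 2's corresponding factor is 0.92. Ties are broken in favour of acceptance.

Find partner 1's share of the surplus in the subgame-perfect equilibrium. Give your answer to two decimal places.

When partner 2 proposes, partner 1 accepts any offer worth at least 0.64 times what partner 1 would get by proposing next round; and vice versa.
This gives x = 300 − 0.64y and y = 300 − 0.92x, where x and y are each side's share when it proposes.
Hence (1 − 0.64·0.92)x = 300(1 − 0.64), i.e. 0.4112·x = 108.
x ≈ 262.6459; partner 1's share is 300 − x ≈ 37.3541.

37.35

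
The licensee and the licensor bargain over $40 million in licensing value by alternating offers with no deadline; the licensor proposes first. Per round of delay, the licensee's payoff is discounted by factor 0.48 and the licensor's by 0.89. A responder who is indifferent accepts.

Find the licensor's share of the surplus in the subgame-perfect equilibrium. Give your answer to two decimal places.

36.31

In a stationary SPE each proposer offers the other exactly their discounted continuation value.
If the licensor keeps x when proposing and the licensee keeps y when proposing, then x = 40 − 0.48y and y = 40 − 0.89x.
Solving: x = 40(1 − 0.48) / (1 − 0.89·0.48) = 20.8 / 0.5728 ≈ 36.3128.
The licensee gets 40 − 36.3128 ≈ 3.6872.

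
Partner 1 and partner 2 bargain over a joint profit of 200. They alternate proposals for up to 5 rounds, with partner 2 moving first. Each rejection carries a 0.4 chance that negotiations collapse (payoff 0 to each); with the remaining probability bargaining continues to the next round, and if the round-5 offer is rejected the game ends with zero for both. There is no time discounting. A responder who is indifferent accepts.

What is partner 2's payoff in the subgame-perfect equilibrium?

Round 5 (partner 2 proposes): partner 1 will accept anything ≥ 0, so partner 2 offers 0 and keeps 200.
Round 4 (partner 1 proposes): rejecting gives partner 2 an expected 0.6 × 200 = 120; partner 1 offers that and keeps 80.
Round 3 (partner 2 proposes): rejecting gives partner 1 an expected 0.6 × 80 = 48, so partner 2 offers 48, keeping 152.
Round 2 (partner 1 proposes): rejecting gives partner 2 an expected 0.6 × 152 = 91.2, so partner 1 offers 91.2, keeping 108.8.
Round 1 (partner 2 proposes): rejecting gives partner 1 an expected 0.6 × 108.8 = 65.28. Partner 2 offers 65.28 and keeps 200 − 65.28 = 134.72.

134.72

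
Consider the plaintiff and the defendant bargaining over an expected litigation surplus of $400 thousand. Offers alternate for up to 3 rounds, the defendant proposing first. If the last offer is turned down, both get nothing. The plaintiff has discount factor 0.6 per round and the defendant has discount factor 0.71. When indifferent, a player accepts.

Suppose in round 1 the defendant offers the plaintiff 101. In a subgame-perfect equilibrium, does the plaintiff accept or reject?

Round 3 (the defendant proposes): the plaintiff will accept anything ≥ 0, so the defendant offers 0 and keeps 400.
Round 2 (the plaintiff proposes): the defendant can get 400 next round, worth 0.71 × 400 = 284 now. The plaintiff offers 284 and keeps 400 − 284 = 116.
So by rejecting in round 1, the plaintiff gets 116 next round, worth 0.6 × 116 = 69.6 now.
Offer 101 ≥ 69.6, so the plaintiff accepts.

Accept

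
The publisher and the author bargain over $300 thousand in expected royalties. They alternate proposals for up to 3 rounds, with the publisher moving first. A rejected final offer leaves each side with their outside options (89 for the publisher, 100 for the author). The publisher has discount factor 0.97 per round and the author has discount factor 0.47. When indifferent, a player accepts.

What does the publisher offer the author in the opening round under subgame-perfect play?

Round 3 (the publisher proposes): the author gets 100 if talks fail, so the publisher offers 100 and keeps 200.
Round 2 (the author proposes): the publisher can get 200 next round, worth 0.97 × 200 = 194 now; the author offers that and keeps 106.
Round 1 (the publisher proposes): the author can get 106 next round, worth 0.47 × 106 = 49.82 now, so the publisher offers 49.82, keeping 250.18.

49.82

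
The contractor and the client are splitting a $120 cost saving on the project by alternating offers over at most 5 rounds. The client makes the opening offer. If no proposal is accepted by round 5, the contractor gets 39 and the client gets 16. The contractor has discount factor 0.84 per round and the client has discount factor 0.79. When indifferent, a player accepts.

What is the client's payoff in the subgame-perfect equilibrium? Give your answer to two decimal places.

Round 5 (the client proposes): the contractor gets 39 if talks fail, so the client offers 39 and keeps 81.
Round 4 (the contractor proposes): the client can get 81 next round, worth 0.79 × 81 = 63.99 now; the contractor offers that and keeps 56.01.
Round 3 (the client proposes): the contractor can get 56.01 next round, worth 0.84 × 56.01 = 47.0484 now. The client offers 47.0484 and keeps 120 − 47.0484 = 72.9516.
Round 2 (the contractor proposes): the client can get 72.9516 next round, worth 0.79 × 72.9516 = 57.631764 now. The contractor offers 57.631764 and keeps 120 − 57.631764 = 62.368236.
Round 1 (the client proposes): the contractor can get 62.368236 next round, worth 0.84 × 62.368236 = 52.38931824 now; the client offers that and keeps 67.61068176.

67.61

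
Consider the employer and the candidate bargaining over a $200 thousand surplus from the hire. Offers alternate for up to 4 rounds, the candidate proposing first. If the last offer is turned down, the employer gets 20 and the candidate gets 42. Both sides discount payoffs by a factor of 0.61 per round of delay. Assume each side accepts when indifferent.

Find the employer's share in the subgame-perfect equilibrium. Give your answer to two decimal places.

Round 4 (the employer proposes): the candidate gets 42 if talks fail, so the employer offers 42 and keeps 158.
Round 3 (the candidate proposes): the employer can get 158 next round, worth 0.61 × 158 = 96.38 now. The candidate offers 96.38 and keeps 200 − 96.38 = 103.62.
Round 2 (the employer proposes): the candidate can get 103.62 next round, worth 0.61 × 103.62 = 63.2082 now, so the employer offers 63.2082, keeping 136.7918.
Round 1 (the candidate proposes): the employer can get 136.7918 next round, worth 0.61 × 136.7918 = 83.442998 now, so the candidate offers 83.442998, keeping 116.557002.

83.44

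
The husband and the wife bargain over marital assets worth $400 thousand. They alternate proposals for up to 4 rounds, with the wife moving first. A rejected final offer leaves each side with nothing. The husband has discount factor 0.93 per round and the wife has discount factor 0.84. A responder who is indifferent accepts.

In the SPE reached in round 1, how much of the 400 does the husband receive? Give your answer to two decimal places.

Round 4 (the husband proposes): the wife will accept anything ≥ 0, so the husband offers 0 and keeps 400.
Round 3 (the wife proposes): the husband can get 400 next round, worth 0.93 × 400 = 372 now, so the wife offers 372, keeping 28.
Round 2 (the husband proposes): the wife can get 28 next round, worth 0.84 × 28 = 23.52 now, so the husband offers 23.52, keeping 376.48.
Round 1 (the wife proposes): the husband can get 376.48 next round, worth 0.93 × 376.48 = 350.1264 now; the wife offers that and keeps 49.8736.

350.13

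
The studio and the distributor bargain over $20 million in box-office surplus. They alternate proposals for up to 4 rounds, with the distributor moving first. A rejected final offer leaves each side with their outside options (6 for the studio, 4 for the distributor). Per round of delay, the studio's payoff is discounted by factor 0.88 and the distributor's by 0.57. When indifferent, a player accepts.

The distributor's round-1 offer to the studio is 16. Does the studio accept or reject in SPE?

Round 4 (the studio proposes): the distributor gets 4 if talks fail, so the studio offers 4 and keeps 16.
Round 3 (the distributor proposes): the studio can get 16 next round, worth 0.88 × 16 = 14.08 now; the distributor offers that and keeps 5.92.
Round 2 (the studio proposes): the distributor can get 5.92 next round, worth 0.57 × 5.92 = 3.3744 now. The studio offers 3.3744 and keeps 20 − 3.3744 = 16.6256.
So by rejecting in round 1, the studio gets 16.6256 next round, worth 0.88 × 16.6256 = 14.630528 now.
Offer 16 ≥ 14.630528, so the studio accepts.

Accept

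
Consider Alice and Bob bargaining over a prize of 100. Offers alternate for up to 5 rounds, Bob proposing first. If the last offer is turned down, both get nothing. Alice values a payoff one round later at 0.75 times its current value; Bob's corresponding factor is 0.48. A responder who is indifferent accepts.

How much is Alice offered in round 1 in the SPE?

53.04

Round 5 (Bob proposes): rejection yields 0 for Alice; Bob offers 0 and keeps 100.
Round 4 (Alice proposes): Bob can get 100 next round, worth 0.48 × 100 = 48 now, so Alice offers 48, keeping 52.
Round 3 (Bob proposes): Alice can get 52 next round, worth 0.75 × 52 = 39 now. Bob offers 39 and keeps 100 − 39 = 61.
Round 2 (Alice proposes): Bob can get 61 next round, worth 0.48 × 61 = 29.28 now. Alice offers 29.28 and keeps 100 − 29.28 = 70.72.
Round 1 (Bob proposes): Alice can get 70.72 next round, worth 0.75 × 70.72 = 53.04 now. Bob offers 53.04 and keeps 100 − 53.04 = 46.96.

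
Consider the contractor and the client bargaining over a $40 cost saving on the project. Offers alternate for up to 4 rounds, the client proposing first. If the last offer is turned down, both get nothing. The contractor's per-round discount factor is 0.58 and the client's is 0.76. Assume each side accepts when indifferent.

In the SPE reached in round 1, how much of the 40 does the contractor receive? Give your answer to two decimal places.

Solve by backward induction from round 4.
Round 4 (the contractor proposes): the client will accept anything ≥ 0, so the contractor offers 0 and keeps 40.
Round 3 (the client proposes): the contractor can get 40 next round, worth 0.58 × 40 = 23.2 now, so the client offers 23.2, keeping 16.8.
Round 2 (the contractor proposes): the client can get 16.8 next round, worth 0.76 × 16.8 = 12.768 now. The contractor offers 12.768 and keeps 40 − 12.768 = 27.232.
Round 1 (the client proposes): the contractor can get 27.232 next round, worth 0.58 × 27.232 = 15.79456 now, so the client offers 15.79456, keeping 24.20544.

15.79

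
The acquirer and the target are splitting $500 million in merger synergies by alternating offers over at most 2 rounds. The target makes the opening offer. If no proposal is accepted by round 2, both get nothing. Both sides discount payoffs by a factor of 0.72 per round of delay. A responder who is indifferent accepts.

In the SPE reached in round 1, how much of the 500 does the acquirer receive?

360

Round 2 (the acquirer proposes): rejection yields 0 for the target; the acquirer offers 0 and keeps 500.
Round 1 (the target proposes): the acquirer can get 500 next round, worth 0.72 × 500 = 360 now. The target offers 360 and keeps 500 − 360 = 140.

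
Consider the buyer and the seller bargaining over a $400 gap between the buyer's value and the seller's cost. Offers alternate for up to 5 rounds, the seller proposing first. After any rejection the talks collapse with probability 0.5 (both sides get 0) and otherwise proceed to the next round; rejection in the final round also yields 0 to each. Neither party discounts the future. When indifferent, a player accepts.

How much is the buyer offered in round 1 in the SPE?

125

Round 5 (the seller proposes): the buyer will accept anything ≥ 0, so the seller offers 0 and keeps 400.
Round 4 (the buyer proposes): rejecting gives the seller an expected 0.5 × 400 = 200, so the buyer offers 200, keeping 200.
Round 3 (the seller proposes): rejecting gives the buyer an expected 0.5 × 200 = 100, so the seller offers 100, keeping 300.
Round 2 (the buyer proposes): rejecting gives the seller an expected 0.5 × 300 = 150, so the buyer offers 150, keeping 250.
Round 1 (the seller proposes): rejecting gives the buyer an expected 0.5 × 250 = 125; the seller offers that and keeps 275.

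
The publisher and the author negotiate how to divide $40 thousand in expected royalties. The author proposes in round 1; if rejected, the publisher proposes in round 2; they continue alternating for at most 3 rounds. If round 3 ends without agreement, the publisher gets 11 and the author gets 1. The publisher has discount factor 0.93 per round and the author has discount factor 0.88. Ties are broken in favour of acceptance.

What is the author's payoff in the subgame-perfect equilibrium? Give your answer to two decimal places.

Round 3 (the author proposes): the publisher gets 11 if talks fail, so the author offers 11 and keeps 29.
Round 2 (the publisher proposes): the author can get 29 next round, worth 0.88 × 29 = 25.52 now, so the publisher offers 25.52, keeping 14.48.
Round 1 (the author proposes): the publisher can get 14.48 next round, worth 0.93 × 14.48 = 13.4664 now; the author offers that and keeps 26.5336.

26.53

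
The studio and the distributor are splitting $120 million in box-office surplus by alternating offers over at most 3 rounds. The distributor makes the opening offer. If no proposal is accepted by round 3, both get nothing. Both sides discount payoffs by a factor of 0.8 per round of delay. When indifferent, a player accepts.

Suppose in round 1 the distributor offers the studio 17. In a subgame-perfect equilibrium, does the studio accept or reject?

Work out the studio's continuation value if the offer is rejected.
Round 3 (the distributor proposes): the studio will accept anything ≥ 0, so the distributor offers 0 and keeps 120.
Round 2 (the studio proposes): the distributor can get 120 next round, worth 0.8 × 120 = 96 now. The studio offers 96 and keeps 120 − 96 = 24.
So by rejecting in round 1, the studio gets 24 next round, worth 0.8 × 24 = 19.2 now.
Offer 17 < 19.2, so the studio rejects.

Reject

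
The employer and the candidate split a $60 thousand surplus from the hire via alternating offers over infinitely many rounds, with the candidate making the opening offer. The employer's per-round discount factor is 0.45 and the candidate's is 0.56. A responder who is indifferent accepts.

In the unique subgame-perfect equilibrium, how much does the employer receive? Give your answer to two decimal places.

15.88

In a stationary SPE each proposer offers the other exactly their discounted continuation value.
If the candidate keeps x when proposing and the employer keeps y when proposing, then x = 60 − 0.45y and y = 60 − 0.56x.
Solving: x = 60(1 − 0.45) / (1 − 0.56·0.45) = 33 / 0.748 ≈ 44.1176.
The employer gets 60 − 44.1176 ≈ 15.8824.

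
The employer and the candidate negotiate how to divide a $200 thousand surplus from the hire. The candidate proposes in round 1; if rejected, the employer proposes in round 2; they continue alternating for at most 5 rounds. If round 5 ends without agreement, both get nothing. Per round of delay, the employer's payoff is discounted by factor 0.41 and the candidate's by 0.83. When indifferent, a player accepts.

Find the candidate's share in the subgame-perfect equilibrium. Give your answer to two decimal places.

By backward induction:
Round 5 (the candidate proposes): the employer will accept anything ≥ 0, so the candidate offers 0 and keeps 200.
Round 4 (the employer proposes): the candidate can get 200 next round, worth 0.83 × 200 = 166 now. The employer offers 166 and keeps 200 − 166 = 34.
Round 3 (the candidate proposes): the employer can get 34 next round, worth 0.41 × 34 = 13.94 now, so the candidate offers 13.94, keeping 186.06.
Round 2 (the employer proposes): the candidate can get 186.06 next round, worth 0.83 × 186.06 = 154.4298 now, so the employer offers 154.4298, keeping 45.5702.
Round 1 (the candidate proposes): the employer can get 45.5702 next round, worth 0.41 × 45.5702 = 18.683782 now, so the candidate offers 18.683782, keeping 181.316218.

181.32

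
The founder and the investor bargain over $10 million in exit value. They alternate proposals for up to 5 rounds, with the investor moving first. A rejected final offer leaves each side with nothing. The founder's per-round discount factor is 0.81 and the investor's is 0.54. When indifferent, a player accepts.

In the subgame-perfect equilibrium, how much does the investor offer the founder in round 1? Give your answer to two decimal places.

5.36

Solve by backward induction from round 5.
Round 5 (the investor proposes): rejection yields 0 for the founder; the investor offers 0 and keeps 10.
Round 4 (the founder proposes): the investor can get 10 next round, worth 0.54 × 10 = 5.4 now, so the founder offers 5.4, keeping 4.6.
Round 3 (the investor proposes): the founder can get 4.6 next round, worth 0.81 × 4.6 = 3.726 now, so the investor offers 3.726, keeping 6.274.
Round 2 (the founder proposes): the investor can get 6.274 next round, worth 0.54 × 6.274 = 3.38796 now. The founder offers 3.38796 and keeps 10 − 3.38796 = 6.61204.
Round 1 (the investor proposes): the founder can get 6.61204 next round, worth 0.81 × 6.61204 = 5.3557524 now. The investor offers 5.3557524 and keeps 10 − 5.3557524 = 4.6442476.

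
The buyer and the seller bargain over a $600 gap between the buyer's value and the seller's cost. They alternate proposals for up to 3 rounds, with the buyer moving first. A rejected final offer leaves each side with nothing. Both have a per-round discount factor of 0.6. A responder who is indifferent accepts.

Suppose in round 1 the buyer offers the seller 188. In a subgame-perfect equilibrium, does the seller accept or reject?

Work out the seller's continuation value if the offer is rejected.
Round 3 (the buyer proposes): the seller will accept anything ≥ 0, so the buyer offers 0 and keeps 600.
Round 2 (the seller proposes): the buyer can get 600 next round, worth 0.6 × 600 = 360 now. The seller offers 360 and keeps 600 − 360 = 240.
So by rejecting in round 1, the seller gets 240 next round, worth 0.6 × 240 = 144 now.
Offer 188 ≥ 144, so the seller accepts.

Accept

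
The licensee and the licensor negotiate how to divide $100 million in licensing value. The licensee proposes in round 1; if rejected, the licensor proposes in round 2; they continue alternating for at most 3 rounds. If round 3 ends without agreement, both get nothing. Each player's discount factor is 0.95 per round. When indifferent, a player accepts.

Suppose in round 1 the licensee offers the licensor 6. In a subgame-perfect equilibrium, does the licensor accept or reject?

Round 3 (the licensee proposes): rejection yields 0 for the licensor; the licensee offers 0 and keeps 100.
Round 2 (the licensor proposes): the licensee can get 100 next round, worth 0.95 × 100 = 95 now; the licensor offers that and keeps 5.
So by rejecting in round 1, the licensor gets 5 next round, worth 0.95 × 5 = 4.75 now.
Offer 6 ≥ 4.75, so the licensor accepts.

Accept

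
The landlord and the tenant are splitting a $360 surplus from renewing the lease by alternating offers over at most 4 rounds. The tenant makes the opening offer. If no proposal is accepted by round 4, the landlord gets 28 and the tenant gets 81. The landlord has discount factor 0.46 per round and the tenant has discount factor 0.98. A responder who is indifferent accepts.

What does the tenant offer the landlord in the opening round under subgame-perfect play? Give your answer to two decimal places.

Round 4 (the landlord proposes): the tenant gets 81 if talks fail, so the landlord offers 81 and keeps 279.
Round 3 (the tenant proposes): the landlord can get 279 next round, worth 0.46 × 279 = 128.34 now, so the tenant offers 128.34, keeping 231.66.
Round 2 (the landlord proposes): the tenant can get 231.66 next round, worth 0.98 × 231.66 = 227.0268 now; the landlord offers that and keeps 132.9732.
Round 1 (the tenant proposes): the landlord can get 132.9732 next round, worth 0.46 × 132.9732 = 61.167672 now. The tenant offers 61.167672 and keeps 360 − 61.167672 = 298.832328.

61.17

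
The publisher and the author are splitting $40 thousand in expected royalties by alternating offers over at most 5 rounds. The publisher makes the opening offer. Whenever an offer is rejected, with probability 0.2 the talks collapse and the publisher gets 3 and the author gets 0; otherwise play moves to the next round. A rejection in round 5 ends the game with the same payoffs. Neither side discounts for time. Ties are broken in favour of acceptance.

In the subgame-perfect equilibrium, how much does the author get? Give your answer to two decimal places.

9.71

Round 5 (the publisher proposes): rejection yields 0 for the author; the publisher offers 0 and keeps 40.
Round 4 (the author proposes): rejecting gives the publisher an expected 0.8 × 40 + 0.2 × 3 = 32.6. The author offers 32.6 and keeps 40 − 32.6 = 7.4.
Round 3 (the publisher proposes): rejecting gives the author an expected 0.8 × 7.4 = 5.92; the publisher offers that and keeps 34.08.
Round 2 (the author proposes): rejecting gives the publisher an expected 0.8 × 34.08 + 0.2 × 3 = 27.864; the author offers that and keeps 12.136.
Round 1 (the publisher proposes): rejecting gives the author an expected 0.8 × 12.136 = 9.7088; the publisher offers that and keeps 30.2912.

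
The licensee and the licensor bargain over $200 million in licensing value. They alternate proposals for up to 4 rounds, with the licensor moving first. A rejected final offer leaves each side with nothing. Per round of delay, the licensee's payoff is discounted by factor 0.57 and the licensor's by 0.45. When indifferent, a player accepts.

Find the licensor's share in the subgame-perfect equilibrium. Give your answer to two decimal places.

108.06

By backward induction:
Round 4 (the licensee proposes): the licensor will accept anything ≥ 0, so the licensee offers 0 and keeps 200.
Round 3 (the licensor proposes): the licensee can get 200 next round, worth 0.57 × 200 = 114 now, so the licensor offers 114, keeping 86.
Round 2 (the licensee proposes): the licensor can get 86 next round, worth 0.45 × 86 = 38.7 now, so the licensee offers 38.7, keeping 161.3.
Round 1 (the licensor proposes): the licensee can get 161.3 next round, worth 0.57 × 161.3 = 91.941 now. The licensor offers 91.941 and keeps 200 − 91.941 = 108.059.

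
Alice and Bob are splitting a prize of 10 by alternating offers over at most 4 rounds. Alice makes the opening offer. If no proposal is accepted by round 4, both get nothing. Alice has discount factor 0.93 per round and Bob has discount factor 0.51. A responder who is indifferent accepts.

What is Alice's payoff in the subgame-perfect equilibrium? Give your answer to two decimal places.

Round 4 (Bob proposes): Alice will accept anything ≥ 0, so Bob offers 0 and keeps 10.
Round 3 (Alice proposes): Bob can get 10 next round, worth 0.51 × 10 = 5.1 now. Alice offers 5.1 and keeps 10 − 5.1 = 4.9.
Round 2 (Bob proposes): Alice can get 4.9 next round, worth 0.93 × 4.9 = 4.557 now; Bob offers that and keeps 5.443.
Round 1 (Alice proposes): Bob can get 5.443 next round, worth 0.51 × 5.443 = 2.77593 now; Alice offers that and keeps 7.22407.

7.22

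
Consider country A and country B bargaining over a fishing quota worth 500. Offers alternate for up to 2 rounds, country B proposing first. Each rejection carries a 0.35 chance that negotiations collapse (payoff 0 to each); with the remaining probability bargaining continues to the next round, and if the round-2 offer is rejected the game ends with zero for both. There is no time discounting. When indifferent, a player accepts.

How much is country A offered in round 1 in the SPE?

325

Round 2 (country A proposes): rejection yields 0 for country B; country A offers 0 and keeps 500.
Round 1 (country B proposes): rejecting gives country A an expected 0.65 × 500 = 325; country B offers that and keeps 175.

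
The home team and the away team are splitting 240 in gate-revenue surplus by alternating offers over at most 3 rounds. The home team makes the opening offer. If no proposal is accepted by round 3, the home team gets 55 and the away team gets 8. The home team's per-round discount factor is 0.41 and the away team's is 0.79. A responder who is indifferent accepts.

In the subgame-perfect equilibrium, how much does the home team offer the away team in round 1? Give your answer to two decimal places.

Work backward from the last round.
Round 3 (the home team proposes): the away team gets 8 if talks fail, so the home team offers 8 and keeps 232.
Round 2 (the away team proposes): the home team can get 232 next round, worth 0.41 × 232 = 95.12 now. The away team offers 95.12 and keeps 240 − 95.12 = 144.88.
Round 1 (the home team proposes): the away team can get 144.88 next round, worth 0.79 × 144.88 = 114.4552 now. The home team offers 114.4552 and keeps 240 − 114.4552 = 125.5448.

114.46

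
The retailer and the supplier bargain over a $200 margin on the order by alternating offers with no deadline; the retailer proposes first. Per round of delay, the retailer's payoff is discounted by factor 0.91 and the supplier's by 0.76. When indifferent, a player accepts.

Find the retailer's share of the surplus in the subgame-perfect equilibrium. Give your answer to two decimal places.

When the retailer proposes, the supplier accepts any offer worth at least 0.76 times what the supplier would get by proposing next round; and vice versa.
This gives x = 200 − 0.76y and y = 200 − 0.91x, where x and y are each side's share when it proposes.
Hence (1 − 0.76·0.91)x = 200(1 − 0.76), i.e. 0.3084·x = 48.
x ≈ 155.6420; the supplier's share is 200 − x ≈ 44.3580.

155.64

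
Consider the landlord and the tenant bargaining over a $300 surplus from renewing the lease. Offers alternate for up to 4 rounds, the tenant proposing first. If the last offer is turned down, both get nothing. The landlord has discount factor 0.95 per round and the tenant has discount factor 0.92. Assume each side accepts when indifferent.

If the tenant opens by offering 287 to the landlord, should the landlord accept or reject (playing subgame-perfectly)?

Accept

Work out the landlord's continuation value if the offer is rejected.
Round 4 (the landlord proposes): rejection yields 0 for the tenant; the landlord offers 0 and keeps 300.
Round 3 (the tenant proposes): the landlord can get 300 next round, worth 0.95 × 300 = 285 now. The tenant offers 285 and keeps 300 − 285 = 15.
Round 2 (the landlord proposes): the tenant can get 15 next round, worth 0.92 × 15 = 13.8 now; the landlord offers that and keeps 286.2.
So by rejecting in round 1, the landlord gets 286.2 next round, worth 0.95 × 286.2 = 271.89 now.
Offer 287 ≥ 271.89, so the landlord accepts.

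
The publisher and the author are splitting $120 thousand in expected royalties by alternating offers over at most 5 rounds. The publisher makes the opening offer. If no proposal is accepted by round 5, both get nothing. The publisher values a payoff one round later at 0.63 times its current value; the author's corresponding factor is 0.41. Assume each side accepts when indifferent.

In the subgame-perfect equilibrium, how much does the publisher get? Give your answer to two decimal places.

97.09

Round 5 (the publisher proposes): the author will accept anything ≥ 0, so the publisher offers 0 and keeps 120.
Round 4 (the author proposes): the publisher can get 120 next round, worth 0.63 × 120 = 75.6 now; the author offers that and keeps 44.4.
Round 3 (the publisher proposes): the author can get 44.4 next round, worth 0.41 × 44.4 = 18.204 now, so the publisher offers 18.204, keeping 101.796.
Round 2 (the author proposes): the publisher can get 101.796 next round, worth 0.63 × 101.796 = 64.13148 now. The author offers 64.13148 and keeps 120 − 64.13148 = 55.86852.
Round 1 (the publisher proposes): the author can get 55.86852 next round, worth 0.41 × 55.86852 = 22.9060932 now; the publisher offers that and keeps 97.0939068.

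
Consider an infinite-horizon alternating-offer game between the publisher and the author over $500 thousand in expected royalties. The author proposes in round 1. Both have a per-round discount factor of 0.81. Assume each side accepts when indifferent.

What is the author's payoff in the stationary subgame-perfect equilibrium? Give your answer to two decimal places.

276.24

Let x be the author's share when the author proposes and y be the publisher's share when the publisher proposes.
The publisher accepts iff offered ≥ 0.81·y, so x = 500 − 0.81y. Symmetrically y = 500 − 0.81x.
Substituting: x = 500 − 0.81(500 − 0.81x), giving x(1 − 0.81·0.81) = 500(1 − 0.81).
So x = 500 × 0.19 / 0.3439 ≈ 276.2431, and the publisher receives 500 − x ≈ 223.7569.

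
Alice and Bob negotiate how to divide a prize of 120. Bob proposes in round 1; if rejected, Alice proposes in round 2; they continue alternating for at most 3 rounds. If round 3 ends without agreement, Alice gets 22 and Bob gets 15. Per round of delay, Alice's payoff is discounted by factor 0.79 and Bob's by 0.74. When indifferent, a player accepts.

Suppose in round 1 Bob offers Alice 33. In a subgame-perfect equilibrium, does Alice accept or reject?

Round 3 (Bob proposes): Alice gets 22 if talks fail, so Bob offers 22 and keeps 98.
Round 2 (Alice proposes): Bob can get 98 next round, worth 0.74 × 98 = 72.52 now. Alice offers 72.52 and keeps 120 − 72.52 = 47.48.
So by rejecting in round 1, Alice gets 47.48 next round, worth 0.79 × 47.48 = 37.5092 now.
Offer 33 < 37.5092, so Alice rejects.

Reject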